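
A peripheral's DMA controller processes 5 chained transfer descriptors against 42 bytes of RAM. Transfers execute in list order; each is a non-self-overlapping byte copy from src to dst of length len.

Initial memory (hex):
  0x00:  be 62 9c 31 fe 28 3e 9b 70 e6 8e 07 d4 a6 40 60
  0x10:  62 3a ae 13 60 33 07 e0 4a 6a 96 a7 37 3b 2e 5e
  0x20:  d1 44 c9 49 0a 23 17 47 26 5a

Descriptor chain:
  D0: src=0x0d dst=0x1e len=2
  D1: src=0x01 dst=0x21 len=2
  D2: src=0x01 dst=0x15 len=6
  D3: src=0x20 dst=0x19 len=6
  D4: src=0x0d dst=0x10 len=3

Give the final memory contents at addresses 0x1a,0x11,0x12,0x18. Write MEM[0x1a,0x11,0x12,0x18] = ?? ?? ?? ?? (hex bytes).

  after D0: wrote 2B at 0x1e = a640
  after D1: wrote 2B at 0x21 = 629c
  after D2: wrote 6B at 0x15 = 629c31fe283e
  after D3: wrote 6B at 0x19 = d1629c490a23
  after D4: wrote 3B at 0x10 = a64060
query mem[0x1a]=0x62, mem[0x11]=0x40, mem[0x12]=0x60, mem[0x18]=0xfe

MEM[0x1a,0x11,0x12,0x18] = 62 40 60 fe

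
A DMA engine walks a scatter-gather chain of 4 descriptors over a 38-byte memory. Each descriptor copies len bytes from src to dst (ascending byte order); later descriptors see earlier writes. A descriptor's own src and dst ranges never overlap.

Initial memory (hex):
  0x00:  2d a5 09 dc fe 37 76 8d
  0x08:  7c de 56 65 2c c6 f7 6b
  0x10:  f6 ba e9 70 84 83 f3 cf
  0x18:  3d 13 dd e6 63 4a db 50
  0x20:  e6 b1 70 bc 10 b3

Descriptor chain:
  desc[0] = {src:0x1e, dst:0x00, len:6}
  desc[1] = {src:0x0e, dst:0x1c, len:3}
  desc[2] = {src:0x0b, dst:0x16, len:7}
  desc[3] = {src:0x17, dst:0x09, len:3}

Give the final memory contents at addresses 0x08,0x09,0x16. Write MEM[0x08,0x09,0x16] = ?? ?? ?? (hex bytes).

MEM[0x08,0x09,0x16] = 7c 2c 65

  after D0: wrote 6B at 0x00 = db50e6b170bc
  after D1: wrote 3B at 0x1c = f76bf6
  after D2: wrote 7B at 0x16 = 652cc6f76bf6ba
  after D3: wrote 3B at 0x09 = 2cc6f7
query mem[0x08]=0x7c, mem[0x09]=0x2c, mem[0x16]=0x65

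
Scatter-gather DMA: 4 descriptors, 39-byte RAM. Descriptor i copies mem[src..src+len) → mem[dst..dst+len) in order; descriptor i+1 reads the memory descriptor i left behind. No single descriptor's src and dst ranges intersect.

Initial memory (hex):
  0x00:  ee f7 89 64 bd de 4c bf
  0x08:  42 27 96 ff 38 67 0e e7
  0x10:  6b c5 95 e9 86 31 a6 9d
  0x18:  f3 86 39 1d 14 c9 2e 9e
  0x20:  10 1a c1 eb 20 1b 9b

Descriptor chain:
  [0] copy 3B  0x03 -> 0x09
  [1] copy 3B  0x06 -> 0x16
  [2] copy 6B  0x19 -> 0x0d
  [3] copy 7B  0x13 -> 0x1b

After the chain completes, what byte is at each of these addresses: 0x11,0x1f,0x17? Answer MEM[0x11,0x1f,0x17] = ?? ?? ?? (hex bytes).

MEM[0x11,0x1f,0x17] = c9 bf bf

[0] 0x03->0x09 len=3 : 64 bd de
[1] 0x06->0x16 len=3 : 4c bf 42
[2] 0x19->0x0d len=6 : 86 39 1d 14 c9 2e
[3] 0x13->0x1b len=7 : e9 86 31 4c bf 42 86
query mem[0x11]=0xc9, mem[0x1f]=0xbf, mem[0x17]=0xbf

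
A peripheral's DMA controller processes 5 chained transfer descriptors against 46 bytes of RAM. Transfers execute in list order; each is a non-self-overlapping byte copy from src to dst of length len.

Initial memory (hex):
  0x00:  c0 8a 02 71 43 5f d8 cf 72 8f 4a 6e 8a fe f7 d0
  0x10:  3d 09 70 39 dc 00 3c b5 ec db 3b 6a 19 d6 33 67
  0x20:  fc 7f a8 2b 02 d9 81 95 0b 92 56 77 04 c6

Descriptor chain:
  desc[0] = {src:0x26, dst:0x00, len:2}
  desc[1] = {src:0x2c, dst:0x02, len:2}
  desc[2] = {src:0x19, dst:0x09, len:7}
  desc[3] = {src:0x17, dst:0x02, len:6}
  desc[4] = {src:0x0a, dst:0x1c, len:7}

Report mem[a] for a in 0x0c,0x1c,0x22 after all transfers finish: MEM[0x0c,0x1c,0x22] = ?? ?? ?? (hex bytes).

MEM[0x0c,0x1c,0x22] = 19 3b 3d

[0] 0x26->0x00 len=2 : 81 95
[1] 0x2c->0x02 len=2 : 04 c6
[2] 0x19->0x09 len=7 : db 3b 6a 19 d6 33 67
[3] 0x17->0x02 len=6 : b5 ec db 3b 6a 19
[4] 0x0a->0x1c len=7 : 3b 6a 19 d6 33 67 3d
query mem[0x0c]=0x19, mem[0x1c]=0x3b, mem[0x22]=0x3d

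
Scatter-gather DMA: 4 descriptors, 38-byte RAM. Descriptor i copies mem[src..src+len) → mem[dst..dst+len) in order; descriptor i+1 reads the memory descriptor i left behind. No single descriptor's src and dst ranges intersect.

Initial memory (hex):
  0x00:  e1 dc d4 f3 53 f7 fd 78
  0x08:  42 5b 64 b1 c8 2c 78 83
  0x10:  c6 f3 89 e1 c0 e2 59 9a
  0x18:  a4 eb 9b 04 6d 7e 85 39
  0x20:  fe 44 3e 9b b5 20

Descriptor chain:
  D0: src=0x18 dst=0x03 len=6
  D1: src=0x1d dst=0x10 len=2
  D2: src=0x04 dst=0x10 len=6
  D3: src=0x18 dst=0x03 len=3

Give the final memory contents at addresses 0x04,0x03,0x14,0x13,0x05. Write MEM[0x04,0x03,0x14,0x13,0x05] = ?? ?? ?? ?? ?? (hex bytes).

MEM[0x04,0x03,0x14,0x13,0x05] = eb a4 7e 6d 9b

#0 dst[0x03+6] := {0xa4,0xeb,0x9b,0x04,0x6d,0x7e}
#1 dst[0x10+2] := {0x7e,0x85}
#2 dst[0x10+6] := {0xeb,0x9b,0x04,0x6d,0x7e,0x5b}
#3 dst[0x03+3] := {0xa4,0xeb,0x9b}
query mem[0x04]=0xeb, mem[0x03]=0xa4, mem[0x14]=0x7e, mem[0x13]=0x6d, mem[0x05]=0x9b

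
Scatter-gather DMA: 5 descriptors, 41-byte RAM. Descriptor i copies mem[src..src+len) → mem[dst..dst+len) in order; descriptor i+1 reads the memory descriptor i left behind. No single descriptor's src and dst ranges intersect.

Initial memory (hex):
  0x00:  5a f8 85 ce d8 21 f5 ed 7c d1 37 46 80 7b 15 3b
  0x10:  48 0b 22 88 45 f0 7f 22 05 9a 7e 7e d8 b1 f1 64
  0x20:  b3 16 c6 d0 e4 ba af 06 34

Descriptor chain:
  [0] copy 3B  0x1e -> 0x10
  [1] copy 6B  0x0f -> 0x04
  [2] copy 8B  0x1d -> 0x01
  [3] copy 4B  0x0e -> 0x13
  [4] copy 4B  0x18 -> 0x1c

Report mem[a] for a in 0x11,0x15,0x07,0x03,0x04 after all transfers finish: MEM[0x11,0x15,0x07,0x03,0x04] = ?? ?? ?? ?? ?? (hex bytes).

  after D0: wrote 3B at 0x10 = f164b3
  after D1: wrote 6B at 0x04 = 3bf164b38845
  after D2: wrote 8B at 0x01 = b1f164b316c6d0e4
  after D3: wrote 4B at 0x13 = 153bf164
  after D4: wrote 4B at 0x1c = 059a7e7e
query mem[0x11]=0x64, mem[0x15]=0xf1, mem[0x07]=0xd0, mem[0x03]=0x64, mem[0x04]=0xb3

MEM[0x11,0x15,0x07,0x03,0x04] = 64 f1 d0 64 b3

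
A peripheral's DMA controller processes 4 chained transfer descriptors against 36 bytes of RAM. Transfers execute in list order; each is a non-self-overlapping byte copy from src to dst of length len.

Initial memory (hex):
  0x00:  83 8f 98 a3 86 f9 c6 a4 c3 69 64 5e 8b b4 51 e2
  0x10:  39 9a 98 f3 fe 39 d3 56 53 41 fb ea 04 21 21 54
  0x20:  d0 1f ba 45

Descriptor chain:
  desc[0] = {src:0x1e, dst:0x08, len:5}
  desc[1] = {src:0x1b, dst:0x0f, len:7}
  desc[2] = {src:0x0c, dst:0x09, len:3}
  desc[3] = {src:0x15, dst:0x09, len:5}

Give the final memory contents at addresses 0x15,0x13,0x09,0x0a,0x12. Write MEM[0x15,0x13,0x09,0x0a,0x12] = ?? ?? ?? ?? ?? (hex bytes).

D0: mem[0x08..0x0c] <- [21 54 d0 1f ba]
D1: mem[0x0f..0x15] <- [ea 04 21 21 54 d0 1f]
D2: mem[0x09..0x0b] <- [ba b4 51]
D3: mem[0x09..0x0d] <- [1f d3 56 53 41]
query mem[0x15]=0x1f, mem[0x13]=0x54, mem[0x09]=0x1f, mem[0x0a]=0xd3, mem[0x12]=0x21

MEM[0x15,0x13,0x09,0x0a,0x12] = 1f 54 1f d3 21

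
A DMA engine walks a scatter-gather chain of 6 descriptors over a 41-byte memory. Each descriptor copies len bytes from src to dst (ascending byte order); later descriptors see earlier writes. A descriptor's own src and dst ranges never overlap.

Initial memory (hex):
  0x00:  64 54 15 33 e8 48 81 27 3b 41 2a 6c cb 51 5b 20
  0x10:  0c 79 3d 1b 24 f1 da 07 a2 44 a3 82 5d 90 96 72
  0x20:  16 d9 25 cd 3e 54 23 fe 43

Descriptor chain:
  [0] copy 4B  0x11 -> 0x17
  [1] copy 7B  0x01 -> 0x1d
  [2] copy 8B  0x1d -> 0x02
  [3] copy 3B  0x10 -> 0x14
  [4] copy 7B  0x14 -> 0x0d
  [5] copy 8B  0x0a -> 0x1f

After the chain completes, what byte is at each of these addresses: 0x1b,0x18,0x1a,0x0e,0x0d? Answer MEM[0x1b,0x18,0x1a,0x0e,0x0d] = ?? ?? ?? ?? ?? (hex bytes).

D0: mem[0x17..0x1a] <- [79 3d 1b 24]
D1: mem[0x1d..0x23] <- [54 15 33 e8 48 81 27]
D2: mem[0x02..0x09] <- [54 15 33 e8 48 81 27 3e]
D3: mem[0x14..0x16] <- [0c 79 3d]
D4: mem[0x0d..0x13] <- [0c 79 3d 79 3d 1b 24]
D5: mem[0x1f..0x26] <- [2a 6c cb 0c 79 3d 79 3d]
query mem[0x1b]=0x82, mem[0x18]=0x3d, mem[0x1a]=0x24, mem[0x0e]=0x79, mem[0x0d]=0x0c

MEM[0x1b,0x18,0x1a,0x0e,0x0d] = 82 3d 24 79 0c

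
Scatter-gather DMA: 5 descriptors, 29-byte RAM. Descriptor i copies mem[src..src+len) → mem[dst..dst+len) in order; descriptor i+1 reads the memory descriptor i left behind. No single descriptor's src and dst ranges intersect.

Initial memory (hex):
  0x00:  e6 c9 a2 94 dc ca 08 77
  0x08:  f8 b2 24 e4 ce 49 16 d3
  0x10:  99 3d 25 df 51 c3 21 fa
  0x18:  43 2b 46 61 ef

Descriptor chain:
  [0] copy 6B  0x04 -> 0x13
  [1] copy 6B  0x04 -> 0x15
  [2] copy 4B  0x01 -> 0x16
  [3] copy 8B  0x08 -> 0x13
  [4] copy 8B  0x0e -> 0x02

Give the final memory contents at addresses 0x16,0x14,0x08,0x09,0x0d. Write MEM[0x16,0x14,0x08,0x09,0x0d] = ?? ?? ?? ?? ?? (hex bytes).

MEM[0x16,0x14,0x08,0x09,0x0d] = e4 b2 b2 24 49

D0: mem[0x13..0x18] <- [dc ca 08 77 f8 b2]
D1: mem[0x15..0x1a] <- [dc ca 08 77 f8 b2]
D2: mem[0x16..0x19] <- [c9 a2 94 dc]
D3: mem[0x13..0x1a] <- [f8 b2 24 e4 ce 49 16 d3]
D4: mem[0x02..0x09] <- [16 d3 99 3d 25 f8 b2 24]
query mem[0x16]=0xe4, mem[0x14]=0xb2, mem[0x08]=0xb2, mem[0x09]=0x24, mem[0x0d]=0x49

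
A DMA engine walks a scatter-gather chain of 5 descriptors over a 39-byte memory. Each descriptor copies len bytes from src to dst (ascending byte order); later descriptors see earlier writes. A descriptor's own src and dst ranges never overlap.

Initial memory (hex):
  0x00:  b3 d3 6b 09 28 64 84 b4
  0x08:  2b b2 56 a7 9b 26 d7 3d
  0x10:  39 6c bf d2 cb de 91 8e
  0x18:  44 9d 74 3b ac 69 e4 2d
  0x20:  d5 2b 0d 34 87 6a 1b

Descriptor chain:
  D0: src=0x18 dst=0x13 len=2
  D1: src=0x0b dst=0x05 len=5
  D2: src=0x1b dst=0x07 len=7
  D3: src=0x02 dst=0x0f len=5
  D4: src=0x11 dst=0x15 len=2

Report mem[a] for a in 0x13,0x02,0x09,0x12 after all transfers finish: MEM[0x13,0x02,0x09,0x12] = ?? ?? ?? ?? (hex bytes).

#0 dst[0x13+2] := {0x44,0x9d}
#1 dst[0x05+5] := {0xa7,0x9b,0x26,0xd7,0x3d}
#2 dst[0x07+7] := {0x3b,0xac,0x69,0xe4,0x2d,0xd5,0x2b}
#3 dst[0x0f+5] := {0x6b,0x09,0x28,0xa7,0x9b}
#4 dst[0x15+2] := {0x28,0xa7}
query mem[0x13]=0x9b, mem[0x02]=0x6b, mem[0x09]=0x69, mem[0x12]=0xa7

MEM[0x13,0x02,0x09,0x12] = 9b 6b 69 a7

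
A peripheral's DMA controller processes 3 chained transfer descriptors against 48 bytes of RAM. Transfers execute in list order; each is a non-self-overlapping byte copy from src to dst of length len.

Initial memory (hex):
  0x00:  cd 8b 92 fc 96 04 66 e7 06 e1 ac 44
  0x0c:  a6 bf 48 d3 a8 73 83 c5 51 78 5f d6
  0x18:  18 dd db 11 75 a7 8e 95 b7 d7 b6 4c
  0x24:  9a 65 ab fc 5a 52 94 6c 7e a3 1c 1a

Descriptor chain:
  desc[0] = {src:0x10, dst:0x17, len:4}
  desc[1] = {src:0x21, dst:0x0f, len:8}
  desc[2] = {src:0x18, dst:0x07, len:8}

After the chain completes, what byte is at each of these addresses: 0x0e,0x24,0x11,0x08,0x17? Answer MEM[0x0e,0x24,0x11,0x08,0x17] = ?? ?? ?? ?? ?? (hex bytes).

#0 dst[0x17+4] := {0xa8,0x73,0x83,0xc5}
#1 dst[0x0f+8] := {0xd7,0xb6,0x4c,0x9a,0x65,0xab,0xfc,0x5a}
#2 dst[0x07+8] := {0x73,0x83,0xc5,0x11,0x75,0xa7,0x8e,0x95}
query mem[0x0e]=0x95, mem[0x24]=0x9a, mem[0x11]=0x4c, mem[0x08]=0x83, mem[0x17]=0xa8

MEM[0x0e,0x24,0x11,0x08,0x17] = 95 9a 4c 83 a8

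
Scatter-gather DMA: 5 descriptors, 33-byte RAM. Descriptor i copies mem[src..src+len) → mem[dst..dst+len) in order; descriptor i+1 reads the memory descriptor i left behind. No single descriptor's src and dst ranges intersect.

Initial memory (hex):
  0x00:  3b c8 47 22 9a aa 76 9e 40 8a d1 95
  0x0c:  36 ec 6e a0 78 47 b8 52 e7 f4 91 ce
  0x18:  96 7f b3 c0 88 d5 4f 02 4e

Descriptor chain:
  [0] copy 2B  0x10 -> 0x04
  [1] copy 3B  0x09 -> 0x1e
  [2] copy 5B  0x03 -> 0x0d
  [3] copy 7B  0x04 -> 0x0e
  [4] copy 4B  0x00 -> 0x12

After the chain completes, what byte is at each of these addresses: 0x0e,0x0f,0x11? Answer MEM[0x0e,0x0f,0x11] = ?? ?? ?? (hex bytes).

D0: mem[0x04..0x05] <- [78 47]
D1: mem[0x1e..0x20] <- [8a d1 95]
D2: mem[0x0d..0x11] <- [22 78 47 76 9e]
D3: mem[0x0e..0x14] <- [78 47 76 9e 40 8a d1]
D4: mem[0x12..0x15] <- [3b c8 47 22]
query mem[0x0e]=0x78, mem[0x0f]=0x47, mem[0x11]=0x9e

MEM[0x0e,0x0f,0x11] = 78 47 9e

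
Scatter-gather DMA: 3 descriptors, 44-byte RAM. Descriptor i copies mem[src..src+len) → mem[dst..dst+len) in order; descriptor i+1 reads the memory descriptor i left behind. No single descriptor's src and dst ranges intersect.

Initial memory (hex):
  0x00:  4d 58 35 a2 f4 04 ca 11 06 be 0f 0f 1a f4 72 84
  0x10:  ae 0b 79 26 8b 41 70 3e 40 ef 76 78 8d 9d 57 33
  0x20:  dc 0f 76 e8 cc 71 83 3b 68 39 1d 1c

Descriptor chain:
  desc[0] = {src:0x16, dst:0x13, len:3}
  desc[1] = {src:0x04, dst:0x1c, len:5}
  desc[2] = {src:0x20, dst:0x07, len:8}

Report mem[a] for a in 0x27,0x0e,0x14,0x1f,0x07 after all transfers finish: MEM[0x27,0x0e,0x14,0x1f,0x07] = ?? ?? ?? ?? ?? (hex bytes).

D0: mem[0x13..0x15] <- [70 3e 40]
D1: mem[0x1c..0x20] <- [f4 04 ca 11 06]
D2: mem[0x07..0x0e] <- [06 0f 76 e8 cc 71 83 3b]
query mem[0x27]=0x3b, mem[0x0e]=0x3b, mem[0x14]=0x3e, mem[0x1f]=0x11, mem[0x07]=0x06

MEM[0x27,0x0e,0x14,0x1f,0x07] = 3b 3b 3e 11 06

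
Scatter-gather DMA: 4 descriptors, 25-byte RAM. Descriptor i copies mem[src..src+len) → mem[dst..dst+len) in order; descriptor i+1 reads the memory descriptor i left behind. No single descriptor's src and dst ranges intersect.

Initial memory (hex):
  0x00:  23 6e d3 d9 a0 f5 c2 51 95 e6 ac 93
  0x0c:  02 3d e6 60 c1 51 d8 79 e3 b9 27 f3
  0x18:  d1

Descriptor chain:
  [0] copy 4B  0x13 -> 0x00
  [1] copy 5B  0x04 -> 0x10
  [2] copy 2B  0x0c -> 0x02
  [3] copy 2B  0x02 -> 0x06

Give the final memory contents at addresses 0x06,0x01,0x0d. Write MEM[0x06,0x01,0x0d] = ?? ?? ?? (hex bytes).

[0] 0x13->0x00 len=4 : 79 e3 b9 27
[1] 0x04->0x10 len=5 : a0 f5 c2 51 95
[2] 0x0c->0x02 len=2 : 02 3d
[3] 0x02->0x06 len=2 : 02 3d
query mem[0x06]=0x02, mem[0x01]=0xe3, mem[0x0d]=0x3d

MEM[0x06,0x01,0x0d] = 02 e3 3d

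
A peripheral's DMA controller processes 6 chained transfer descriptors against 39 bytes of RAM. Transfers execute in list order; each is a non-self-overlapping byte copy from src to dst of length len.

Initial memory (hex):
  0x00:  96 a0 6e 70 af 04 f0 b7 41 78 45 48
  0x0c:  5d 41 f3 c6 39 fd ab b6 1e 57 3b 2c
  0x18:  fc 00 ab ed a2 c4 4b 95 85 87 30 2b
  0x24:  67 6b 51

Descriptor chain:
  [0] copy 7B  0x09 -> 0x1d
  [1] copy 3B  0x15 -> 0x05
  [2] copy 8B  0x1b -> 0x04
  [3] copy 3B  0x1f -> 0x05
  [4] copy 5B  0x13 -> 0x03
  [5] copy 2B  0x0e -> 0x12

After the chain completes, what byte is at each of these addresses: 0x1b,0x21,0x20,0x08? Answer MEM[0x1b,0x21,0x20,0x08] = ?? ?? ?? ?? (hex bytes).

MEM[0x1b,0x21,0x20,0x08] = ed 41 5d 48

#0 dst[0x1d+7] := {0x78,0x45,0x48,0x5d,0x41,0xf3,0xc6}
#1 dst[0x05+3] := {0x57,0x3b,0x2c}
#2 dst[0x04+8] := {0xed,0xa2,0x78,0x45,0x48,0x5d,0x41,0xf3}
#3 dst[0x05+3] := {0x48,0x5d,0x41}
#4 dst[0x03+5] := {0xb6,0x1e,0x57,0x3b,0x2c}
#5 dst[0x12+2] := {0xf3,0xc6}
query mem[0x1b]=0xed, mem[0x21]=0x41, mem[0x20]=0x5d, mem[0x08]=0x48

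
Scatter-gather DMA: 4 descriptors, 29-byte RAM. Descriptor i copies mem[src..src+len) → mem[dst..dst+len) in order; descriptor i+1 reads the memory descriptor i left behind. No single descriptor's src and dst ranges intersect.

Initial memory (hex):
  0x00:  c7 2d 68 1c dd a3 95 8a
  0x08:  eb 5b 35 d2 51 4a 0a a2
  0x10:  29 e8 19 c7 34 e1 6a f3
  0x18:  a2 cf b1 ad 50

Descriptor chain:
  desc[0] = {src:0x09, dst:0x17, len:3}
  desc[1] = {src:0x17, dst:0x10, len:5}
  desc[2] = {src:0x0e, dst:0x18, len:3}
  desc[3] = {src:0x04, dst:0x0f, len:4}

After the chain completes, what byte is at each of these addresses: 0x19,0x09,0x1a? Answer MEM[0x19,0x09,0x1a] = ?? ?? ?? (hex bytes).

[0] 0x09->0x17 len=3 : 5b 35 d2
[1] 0x17->0x10 len=5 : 5b 35 d2 b1 ad
[2] 0x0e->0x18 len=3 : 0a a2 5b
[3] 0x04->0x0f len=4 : dd a3 95 8a
query mem[0x19]=0xa2, mem[0x09]=0x5b, mem[0x1a]=0x5b

MEM[0x19,0x09,0x1a] = a2 5b 5b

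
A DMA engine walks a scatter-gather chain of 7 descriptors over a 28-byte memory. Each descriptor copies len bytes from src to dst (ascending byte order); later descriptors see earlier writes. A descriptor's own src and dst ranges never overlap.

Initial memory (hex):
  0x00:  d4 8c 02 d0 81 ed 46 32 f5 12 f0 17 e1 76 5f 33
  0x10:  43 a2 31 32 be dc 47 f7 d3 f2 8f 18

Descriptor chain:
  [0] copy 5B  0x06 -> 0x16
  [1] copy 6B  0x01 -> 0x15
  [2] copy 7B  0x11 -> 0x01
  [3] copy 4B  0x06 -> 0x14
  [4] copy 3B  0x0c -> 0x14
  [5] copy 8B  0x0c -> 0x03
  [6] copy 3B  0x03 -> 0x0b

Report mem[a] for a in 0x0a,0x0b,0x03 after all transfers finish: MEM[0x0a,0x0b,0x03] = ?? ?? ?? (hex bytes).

[0] 0x06->0x16 len=5 : 46 32 f5 12 f0
[1] 0x01->0x15 len=6 : 8c 02 d0 81 ed 46
[2] 0x11->0x01 len=7 : a2 31 32 be 8c 02 d0
[3] 0x06->0x14 len=4 : 02 d0 f5 12
[4] 0x0c->0x14 len=3 : e1 76 5f
[5] 0x0c->0x03 len=8 : e1 76 5f 33 43 a2 31 32
[6] 0x03->0x0b len=3 : e1 76 5f
query mem[0x0a]=0x32, mem[0x0b]=0xe1, mem[0x03]=0xe1

MEM[0x0a,0x0b,0x03] = 32 e1 e1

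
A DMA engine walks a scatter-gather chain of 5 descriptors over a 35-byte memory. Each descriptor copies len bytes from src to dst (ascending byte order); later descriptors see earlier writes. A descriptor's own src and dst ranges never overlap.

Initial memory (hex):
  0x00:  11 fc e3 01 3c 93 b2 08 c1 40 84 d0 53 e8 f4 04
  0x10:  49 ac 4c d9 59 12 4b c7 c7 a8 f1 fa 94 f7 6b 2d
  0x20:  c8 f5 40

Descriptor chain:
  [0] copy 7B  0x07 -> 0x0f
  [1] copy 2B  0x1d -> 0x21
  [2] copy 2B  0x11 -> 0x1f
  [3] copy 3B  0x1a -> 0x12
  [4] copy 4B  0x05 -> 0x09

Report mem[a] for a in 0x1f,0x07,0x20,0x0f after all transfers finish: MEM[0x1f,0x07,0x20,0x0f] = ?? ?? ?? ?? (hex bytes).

MEM[0x1f,0x07,0x20,0x0f] = 40 08 84 08

[0] 0x07->0x0f len=7 : 08 c1 40 84 d0 53 e8
[1] 0x1d->0x21 len=2 : f7 6b
[2] 0x11->0x1f len=2 : 40 84
[3] 0x1a->0x12 len=3 : f1 fa 94
[4] 0x05->0x09 len=4 : 93 b2 08 c1
query mem[0x1f]=0x40, mem[0x07]=0x08, mem[0x20]=0x84, mem[0x0f]=0x08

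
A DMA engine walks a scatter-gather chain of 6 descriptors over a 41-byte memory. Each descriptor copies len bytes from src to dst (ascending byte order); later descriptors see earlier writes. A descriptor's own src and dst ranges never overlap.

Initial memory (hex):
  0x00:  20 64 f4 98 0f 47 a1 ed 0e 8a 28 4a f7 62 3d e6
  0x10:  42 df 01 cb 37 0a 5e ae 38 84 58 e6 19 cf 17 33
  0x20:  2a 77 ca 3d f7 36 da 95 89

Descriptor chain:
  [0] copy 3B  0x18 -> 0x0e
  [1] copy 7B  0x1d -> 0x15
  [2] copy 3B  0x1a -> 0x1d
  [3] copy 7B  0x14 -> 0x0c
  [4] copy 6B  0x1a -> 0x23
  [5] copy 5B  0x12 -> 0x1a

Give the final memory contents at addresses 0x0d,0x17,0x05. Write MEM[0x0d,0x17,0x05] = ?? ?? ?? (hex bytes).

[0] 0x18->0x0e len=3 : 38 84 58
[1] 0x1d->0x15 len=7 : cf 17 33 2a 77 ca 3d
[2] 0x1a->0x1d len=3 : ca 3d 19
[3] 0x14->0x0c len=7 : 37 cf 17 33 2a 77 ca
[4] 0x1a->0x23 len=6 : ca 3d 19 ca 3d 19
[5] 0x12->0x1a len=5 : ca cb 37 cf 17
query mem[0x0d]=0xcf, mem[0x17]=0x33, mem[0x05]=0x47

MEM[0x0d,0x17,0x05] = cf 33 47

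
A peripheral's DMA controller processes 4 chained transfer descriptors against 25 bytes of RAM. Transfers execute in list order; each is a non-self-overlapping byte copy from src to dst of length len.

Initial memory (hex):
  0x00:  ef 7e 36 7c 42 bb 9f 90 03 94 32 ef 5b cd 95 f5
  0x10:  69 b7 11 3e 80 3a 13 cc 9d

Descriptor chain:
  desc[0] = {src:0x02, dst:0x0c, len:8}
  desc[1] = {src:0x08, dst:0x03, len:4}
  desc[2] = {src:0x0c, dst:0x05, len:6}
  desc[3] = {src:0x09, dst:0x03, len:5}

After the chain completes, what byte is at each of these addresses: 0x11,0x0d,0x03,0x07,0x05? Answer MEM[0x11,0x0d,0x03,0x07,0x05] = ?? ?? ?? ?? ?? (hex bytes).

#0 dst[0x0c+8] := {0x36,0x7c,0x42,0xbb,0x9f,0x90,0x03,0x94}
#1 dst[0x03+4] := {0x03,0x94,0x32,0xef}
#2 dst[0x05+6] := {0x36,0x7c,0x42,0xbb,0x9f,0x90}
#3 dst[0x03+5] := {0x9f,0x90,0xef,0x36,0x7c}
query mem[0x11]=0x90, mem[0x0d]=0x7c, mem[0x03]=0x9f, mem[0x07]=0x7c, mem[0x05]=0xef

MEM[0x11,0x0d,0x03,0x07,0x05] = 90 7c 9f 7c ef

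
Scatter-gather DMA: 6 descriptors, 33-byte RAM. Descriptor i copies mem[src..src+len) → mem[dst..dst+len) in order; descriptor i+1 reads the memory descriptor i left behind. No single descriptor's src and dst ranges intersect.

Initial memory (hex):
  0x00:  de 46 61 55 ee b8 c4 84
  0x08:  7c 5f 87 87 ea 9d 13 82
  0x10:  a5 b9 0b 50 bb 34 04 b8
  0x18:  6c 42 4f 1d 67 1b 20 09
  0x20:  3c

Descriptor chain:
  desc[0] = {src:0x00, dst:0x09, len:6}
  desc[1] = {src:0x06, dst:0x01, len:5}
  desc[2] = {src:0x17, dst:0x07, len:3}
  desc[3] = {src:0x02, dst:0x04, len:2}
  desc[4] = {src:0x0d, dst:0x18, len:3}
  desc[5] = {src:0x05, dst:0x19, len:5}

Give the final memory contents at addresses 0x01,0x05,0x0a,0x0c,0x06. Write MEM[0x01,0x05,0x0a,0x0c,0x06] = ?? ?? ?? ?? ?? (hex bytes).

MEM[0x01,0x05,0x0a,0x0c,0x06] = c4 7c 46 55 c4

#0 dst[0x09+6] := {0xde,0x46,0x61,0x55,0xee,0xb8}
#1 dst[0x01+5] := {0xc4,0x84,0x7c,0xde,0x46}
#2 dst[0x07+3] := {0xb8,0x6c,0x42}
#3 dst[0x04+2] := {0x84,0x7c}
#4 dst[0x18+3] := {0xee,0xb8,0x82}
#5 dst[0x19+5] := {0x7c,0xc4,0xb8,0x6c,0x42}
query mem[0x01]=0xc4, mem[0x05]=0x7c, mem[0x0a]=0x46, mem[0x0c]=0x55, mem[0x06]=0xc4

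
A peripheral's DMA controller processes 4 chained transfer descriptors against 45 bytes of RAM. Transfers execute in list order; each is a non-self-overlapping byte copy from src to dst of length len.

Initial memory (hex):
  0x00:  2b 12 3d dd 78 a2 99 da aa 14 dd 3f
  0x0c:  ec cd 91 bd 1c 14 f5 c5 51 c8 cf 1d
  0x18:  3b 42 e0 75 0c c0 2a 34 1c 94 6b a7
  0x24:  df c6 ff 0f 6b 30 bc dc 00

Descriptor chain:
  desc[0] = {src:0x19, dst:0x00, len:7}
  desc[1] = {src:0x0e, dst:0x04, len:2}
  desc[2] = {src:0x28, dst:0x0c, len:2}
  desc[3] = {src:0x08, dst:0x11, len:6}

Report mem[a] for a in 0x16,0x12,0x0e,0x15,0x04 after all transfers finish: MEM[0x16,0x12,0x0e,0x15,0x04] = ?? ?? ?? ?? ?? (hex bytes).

MEM[0x16,0x12,0x0e,0x15,0x04] = 30 14 91 6b 91

D0: mem[0x00..0x06] <- [42 e0 75 0c c0 2a 34]
D1: mem[0x04..0x05] <- [91 bd]
D2: mem[0x0c..0x0d] <- [6b 30]
D3: mem[0x11..0x16] <- [aa 14 dd 3f 6b 30]
query mem[0x16]=0x30, mem[0x12]=0x14, mem[0x0e]=0x91, mem[0x15]=0x6b, mem[0x04]=0x91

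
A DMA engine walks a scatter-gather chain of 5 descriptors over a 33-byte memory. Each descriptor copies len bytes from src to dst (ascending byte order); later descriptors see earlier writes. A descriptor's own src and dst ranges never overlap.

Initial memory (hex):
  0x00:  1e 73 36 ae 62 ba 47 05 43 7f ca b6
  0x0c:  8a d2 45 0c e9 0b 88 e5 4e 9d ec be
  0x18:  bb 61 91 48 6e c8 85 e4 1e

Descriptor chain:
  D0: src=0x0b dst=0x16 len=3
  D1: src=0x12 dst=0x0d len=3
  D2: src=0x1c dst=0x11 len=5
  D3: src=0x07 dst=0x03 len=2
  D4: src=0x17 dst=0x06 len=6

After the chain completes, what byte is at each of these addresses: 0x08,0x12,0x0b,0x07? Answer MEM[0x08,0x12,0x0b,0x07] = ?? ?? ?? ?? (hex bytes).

MEM[0x08,0x12,0x0b,0x07] = 61 c8 6e d2

D0: mem[0x16..0x18] <- [b6 8a d2]
D1: mem[0x0d..0x0f] <- [88 e5 4e]
D2: mem[0x11..0x15] <- [6e c8 85 e4 1e]
D3: mem[0x03..0x04] <- [05 43]
D4: mem[0x06..0x0b] <- [8a d2 61 91 48 6e]
query mem[0x08]=0x61, mem[0x12]=0xc8, mem[0x0b]=0x6e, mem[0x07]=0xd2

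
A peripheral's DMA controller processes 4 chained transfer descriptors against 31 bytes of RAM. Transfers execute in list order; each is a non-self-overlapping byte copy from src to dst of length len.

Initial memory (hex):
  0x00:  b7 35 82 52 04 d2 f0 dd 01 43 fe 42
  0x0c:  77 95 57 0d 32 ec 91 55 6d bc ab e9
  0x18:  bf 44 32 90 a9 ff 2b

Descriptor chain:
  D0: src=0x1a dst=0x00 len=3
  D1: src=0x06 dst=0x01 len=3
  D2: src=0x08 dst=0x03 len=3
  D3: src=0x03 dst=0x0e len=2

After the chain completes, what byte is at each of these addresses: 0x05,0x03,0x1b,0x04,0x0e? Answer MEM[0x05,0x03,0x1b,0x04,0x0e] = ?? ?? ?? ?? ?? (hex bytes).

MEM[0x05,0x03,0x1b,0x04,0x0e] = fe 01 90 43 01

#0 dst[0x00+3] := {0x32,0x90,0xa9}
#1 dst[0x01+3] := {0xf0,0xdd,0x01}
#2 dst[0x03+3] := {0x01,0x43,0xfe}
#3 dst[0x0e+2] := {0x01,0x43}
query mem[0x05]=0xfe, mem[0x03]=0x01, mem[0x1b]=0x90, mem[0x04]=0x43, mem[0x0e]=0x01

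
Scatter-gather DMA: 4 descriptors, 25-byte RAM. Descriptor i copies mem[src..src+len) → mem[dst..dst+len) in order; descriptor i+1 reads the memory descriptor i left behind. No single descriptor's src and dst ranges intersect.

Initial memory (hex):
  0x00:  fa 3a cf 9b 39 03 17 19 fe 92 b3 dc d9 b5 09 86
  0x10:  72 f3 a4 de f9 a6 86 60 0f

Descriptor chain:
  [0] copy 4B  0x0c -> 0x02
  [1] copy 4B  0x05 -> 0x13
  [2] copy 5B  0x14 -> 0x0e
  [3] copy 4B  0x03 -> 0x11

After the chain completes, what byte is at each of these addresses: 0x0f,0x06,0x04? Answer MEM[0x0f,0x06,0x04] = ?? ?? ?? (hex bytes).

MEM[0x0f,0x06,0x04] = 19 17 09

  after D0: wrote 4B at 0x02 = d9b50986
  after D1: wrote 4B at 0x13 = 861719fe
  after D2: wrote 5B at 0x0e = 1719fe600f
  after D3: wrote 4B at 0x11 = b5098617
query mem[0x0f]=0x19, mem[0x06]=0x17, mem[0x04]=0x09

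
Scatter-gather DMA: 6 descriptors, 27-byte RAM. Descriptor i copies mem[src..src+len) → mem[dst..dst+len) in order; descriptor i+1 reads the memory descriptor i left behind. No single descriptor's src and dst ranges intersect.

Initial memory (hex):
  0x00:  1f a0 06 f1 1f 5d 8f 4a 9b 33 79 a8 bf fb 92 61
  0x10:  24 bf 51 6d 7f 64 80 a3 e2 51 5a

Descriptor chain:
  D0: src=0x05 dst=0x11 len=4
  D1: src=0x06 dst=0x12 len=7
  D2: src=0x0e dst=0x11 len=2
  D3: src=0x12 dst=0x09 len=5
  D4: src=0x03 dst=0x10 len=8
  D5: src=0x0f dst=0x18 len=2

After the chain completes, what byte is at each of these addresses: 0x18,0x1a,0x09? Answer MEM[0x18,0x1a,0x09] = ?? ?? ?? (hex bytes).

  after D0: wrote 4B at 0x11 = 5d8f4a9b
  after D1: wrote 7B at 0x12 = 8f4a9b3379a8bf
  after D2: wrote 2B at 0x11 = 9261
  after D3: wrote 5B at 0x09 = 614a9b3379
  after D4: wrote 8B at 0x10 = f11f5d8f4a9b614a
  after D5: wrote 2B at 0x18 = 61f1
query mem[0x18]=0x61, mem[0x1a]=0x5a, mem[0x09]=0x61

MEM[0x18,0x1a,0x09] = 61 5a 61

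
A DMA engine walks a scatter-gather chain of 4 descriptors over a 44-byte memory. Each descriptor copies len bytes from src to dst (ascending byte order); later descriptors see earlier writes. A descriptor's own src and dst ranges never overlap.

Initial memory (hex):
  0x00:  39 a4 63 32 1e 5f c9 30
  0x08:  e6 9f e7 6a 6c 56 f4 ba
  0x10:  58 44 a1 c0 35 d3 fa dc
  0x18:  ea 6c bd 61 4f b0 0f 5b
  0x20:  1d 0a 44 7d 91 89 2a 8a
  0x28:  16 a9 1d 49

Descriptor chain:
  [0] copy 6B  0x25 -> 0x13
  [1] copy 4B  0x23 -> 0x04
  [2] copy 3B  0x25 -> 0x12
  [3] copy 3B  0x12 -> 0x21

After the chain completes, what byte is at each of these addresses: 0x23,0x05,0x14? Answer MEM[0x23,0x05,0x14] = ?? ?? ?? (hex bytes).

[0] 0x25->0x13 len=6 : 89 2a 8a 16 a9 1d
[1] 0x23->0x04 len=4 : 7d 91 89 2a
[2] 0x25->0x12 len=3 : 89 2a 8a
[3] 0x12->0x21 len=3 : 89 2a 8a
query mem[0x23]=0x8a, mem[0x05]=0x91, mem[0x14]=0x8a

MEM[0x23,0x05,0x14] = 8a 91 8a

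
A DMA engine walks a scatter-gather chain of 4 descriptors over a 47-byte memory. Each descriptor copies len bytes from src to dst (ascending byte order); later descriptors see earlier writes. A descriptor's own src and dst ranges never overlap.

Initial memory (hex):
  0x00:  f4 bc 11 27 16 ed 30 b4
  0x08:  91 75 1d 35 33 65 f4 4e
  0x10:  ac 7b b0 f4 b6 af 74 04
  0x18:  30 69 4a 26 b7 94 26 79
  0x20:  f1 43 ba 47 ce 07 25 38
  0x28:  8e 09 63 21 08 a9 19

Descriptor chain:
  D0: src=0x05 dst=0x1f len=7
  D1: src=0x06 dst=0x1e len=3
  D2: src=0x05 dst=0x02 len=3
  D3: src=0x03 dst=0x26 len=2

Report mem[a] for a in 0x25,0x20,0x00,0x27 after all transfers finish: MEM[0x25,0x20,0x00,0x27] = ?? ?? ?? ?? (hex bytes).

#0 dst[0x1f+7] := {0xed,0x30,0xb4,0x91,0x75,0x1d,0x35}
#1 dst[0x1e+3] := {0x30,0xb4,0x91}
#2 dst[0x02+3] := {0xed,0x30,0xb4}
#3 dst[0x26+2] := {0x30,0xb4}
query mem[0x25]=0x35, mem[0x20]=0x91, mem[0x00]=0xf4, mem[0x27]=0xb4

MEM[0x25,0x20,0x00,0x27] = 35 91 f4 b4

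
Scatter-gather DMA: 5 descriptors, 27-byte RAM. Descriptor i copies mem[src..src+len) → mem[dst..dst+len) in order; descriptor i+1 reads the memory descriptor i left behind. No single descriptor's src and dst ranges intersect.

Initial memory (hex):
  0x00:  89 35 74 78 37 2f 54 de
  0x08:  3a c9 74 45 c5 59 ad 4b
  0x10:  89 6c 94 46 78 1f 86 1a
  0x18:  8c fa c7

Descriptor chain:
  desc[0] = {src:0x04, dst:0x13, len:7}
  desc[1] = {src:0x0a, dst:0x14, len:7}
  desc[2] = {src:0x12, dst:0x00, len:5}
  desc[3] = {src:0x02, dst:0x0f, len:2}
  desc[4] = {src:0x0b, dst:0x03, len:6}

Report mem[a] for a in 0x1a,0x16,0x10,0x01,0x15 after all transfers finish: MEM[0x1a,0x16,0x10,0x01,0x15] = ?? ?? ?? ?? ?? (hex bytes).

MEM[0x1a,0x16,0x10,0x01,0x15] = 89 c5 45 37 45

[0] 0x04->0x13 len=7 : 37 2f 54 de 3a c9 74
[1] 0x0a->0x14 len=7 : 74 45 c5 59 ad 4b 89
[2] 0x12->0x00 len=5 : 94 37 74 45 c5
[3] 0x02->0x0f len=2 : 74 45
[4] 0x0b->0x03 len=6 : 45 c5 59 ad 74 45
query mem[0x1a]=0x89, mem[0x16]=0xc5, mem[0x10]=0x45, mem[0x01]=0x37, mem[0x15]=0x45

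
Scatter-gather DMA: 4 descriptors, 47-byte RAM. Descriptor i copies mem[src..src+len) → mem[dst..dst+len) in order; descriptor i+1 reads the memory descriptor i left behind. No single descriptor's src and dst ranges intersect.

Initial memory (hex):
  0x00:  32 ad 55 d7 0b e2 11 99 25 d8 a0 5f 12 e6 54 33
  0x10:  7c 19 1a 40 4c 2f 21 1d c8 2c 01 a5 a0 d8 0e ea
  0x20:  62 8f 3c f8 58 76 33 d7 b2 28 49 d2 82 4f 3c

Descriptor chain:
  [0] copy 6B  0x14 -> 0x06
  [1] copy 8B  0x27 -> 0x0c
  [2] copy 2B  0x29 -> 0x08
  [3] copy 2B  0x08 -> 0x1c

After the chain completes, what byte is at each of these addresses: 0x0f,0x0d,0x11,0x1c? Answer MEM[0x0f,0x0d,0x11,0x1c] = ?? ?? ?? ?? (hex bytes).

[0] 0x14->0x06 len=6 : 4c 2f 21 1d c8 2c
[1] 0x27->0x0c len=8 : d7 b2 28 49 d2 82 4f 3c
[2] 0x29->0x08 len=2 : 28 49
[3] 0x08->0x1c len=2 : 28 49
query mem[0x0f]=0x49, mem[0x0d]=0xb2, mem[0x11]=0x82, mem[0x1c]=0x28

MEM[0x0f,0x0d,0x11,0x1c] = 49 b2 82 28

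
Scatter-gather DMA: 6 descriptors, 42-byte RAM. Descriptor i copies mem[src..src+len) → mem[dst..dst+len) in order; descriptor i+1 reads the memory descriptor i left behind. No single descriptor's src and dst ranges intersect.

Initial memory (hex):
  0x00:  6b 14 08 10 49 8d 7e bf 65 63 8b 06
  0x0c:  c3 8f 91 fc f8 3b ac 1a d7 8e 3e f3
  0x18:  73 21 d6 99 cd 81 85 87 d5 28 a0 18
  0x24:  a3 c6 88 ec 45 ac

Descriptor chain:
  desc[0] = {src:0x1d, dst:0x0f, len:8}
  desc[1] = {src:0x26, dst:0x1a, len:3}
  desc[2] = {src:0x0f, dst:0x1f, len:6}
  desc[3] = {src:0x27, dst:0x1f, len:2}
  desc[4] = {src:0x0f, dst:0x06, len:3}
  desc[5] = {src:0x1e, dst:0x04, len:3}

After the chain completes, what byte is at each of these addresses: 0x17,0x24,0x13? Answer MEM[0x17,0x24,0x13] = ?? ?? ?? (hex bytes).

MEM[0x17,0x24,0x13] = f3 a0 28

#0 dst[0x0f+8] := {0x81,0x85,0x87,0xd5,0x28,0xa0,0x18,0xa3}
#1 dst[0x1a+3] := {0x88,0xec,0x45}
#2 dst[0x1f+6] := {0x81,0x85,0x87,0xd5,0x28,0xa0}
#3 dst[0x1f+2] := {0xec,0x45}
#4 dst[0x06+3] := {0x81,0x85,0x87}
#5 dst[0x04+3] := {0x85,0xec,0x45}
query mem[0x17]=0xf3, mem[0x24]=0xa0, mem[0x13]=0x28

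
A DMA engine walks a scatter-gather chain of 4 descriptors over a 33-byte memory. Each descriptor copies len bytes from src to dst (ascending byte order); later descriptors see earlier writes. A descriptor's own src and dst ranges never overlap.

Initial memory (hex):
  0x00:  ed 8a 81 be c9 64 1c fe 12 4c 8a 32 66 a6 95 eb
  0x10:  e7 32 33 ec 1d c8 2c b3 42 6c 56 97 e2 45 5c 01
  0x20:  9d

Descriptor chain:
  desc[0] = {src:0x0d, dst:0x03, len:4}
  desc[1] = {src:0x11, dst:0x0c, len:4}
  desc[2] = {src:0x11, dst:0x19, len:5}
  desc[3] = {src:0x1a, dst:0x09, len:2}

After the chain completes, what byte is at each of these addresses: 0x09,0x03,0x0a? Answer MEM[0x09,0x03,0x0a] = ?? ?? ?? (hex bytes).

MEM[0x09,0x03,0x0a] = 33 a6 ec

D0: mem[0x03..0x06] <- [a6 95 eb e7]
D1: mem[0x0c..0x0f] <- [32 33 ec 1d]
D2: mem[0x19..0x1d] <- [32 33 ec 1d c8]
D3: mem[0x09..0x0a] <- [33 ec]
query mem[0x09]=0x33, mem[0x03]=0xa6, mem[0x0a]=0xec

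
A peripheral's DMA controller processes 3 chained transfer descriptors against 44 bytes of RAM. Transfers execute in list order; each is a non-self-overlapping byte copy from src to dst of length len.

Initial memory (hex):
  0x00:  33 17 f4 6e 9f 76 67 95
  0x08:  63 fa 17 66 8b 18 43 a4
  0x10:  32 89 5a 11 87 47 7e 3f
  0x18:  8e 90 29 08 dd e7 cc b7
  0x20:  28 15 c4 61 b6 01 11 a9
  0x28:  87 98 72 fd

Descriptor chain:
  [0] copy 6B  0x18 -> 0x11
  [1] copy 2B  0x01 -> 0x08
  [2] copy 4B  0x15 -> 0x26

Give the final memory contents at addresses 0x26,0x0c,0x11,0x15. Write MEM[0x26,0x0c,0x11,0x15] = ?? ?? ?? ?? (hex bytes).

  after D0: wrote 6B at 0x11 = 8e902908dde7
  after D1: wrote 2B at 0x08 = 17f4
  after D2: wrote 4B at 0x26 = dde73f8e
query mem[0x26]=0xdd, mem[0x0c]=0x8b, mem[0x11]=0x8e, mem[0x15]=0xdd

MEM[0x26,0x0c,0x11,0x15] = dd 8b 8e dd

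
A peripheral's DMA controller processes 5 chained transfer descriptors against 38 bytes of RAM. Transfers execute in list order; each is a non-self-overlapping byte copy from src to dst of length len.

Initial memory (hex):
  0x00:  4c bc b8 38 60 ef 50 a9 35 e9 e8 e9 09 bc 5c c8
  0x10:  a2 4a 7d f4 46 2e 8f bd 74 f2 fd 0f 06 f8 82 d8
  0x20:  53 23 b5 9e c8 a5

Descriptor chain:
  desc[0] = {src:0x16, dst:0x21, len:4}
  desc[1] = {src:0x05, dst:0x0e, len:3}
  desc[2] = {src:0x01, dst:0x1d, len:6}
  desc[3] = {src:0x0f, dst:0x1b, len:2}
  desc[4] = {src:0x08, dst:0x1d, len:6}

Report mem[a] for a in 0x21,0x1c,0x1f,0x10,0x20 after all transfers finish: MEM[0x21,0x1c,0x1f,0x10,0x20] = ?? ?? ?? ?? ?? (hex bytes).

  after D0: wrote 4B at 0x21 = 8fbd74f2
  after D1: wrote 3B at 0x0e = ef50a9
  after D2: wrote 6B at 0x1d = bcb83860ef50
  after D3: wrote 2B at 0x1b = 50a9
  after D4: wrote 6B at 0x1d = 35e9e8e909bc
query mem[0x21]=0x09, mem[0x1c]=0xa9, mem[0x1f]=0xe8, mem[0x10]=0xa9, mem[0x20]=0xe9

MEM[0x21,0x1c,0x1f,0x10,0x20] = 09 a9 e8 a9 e9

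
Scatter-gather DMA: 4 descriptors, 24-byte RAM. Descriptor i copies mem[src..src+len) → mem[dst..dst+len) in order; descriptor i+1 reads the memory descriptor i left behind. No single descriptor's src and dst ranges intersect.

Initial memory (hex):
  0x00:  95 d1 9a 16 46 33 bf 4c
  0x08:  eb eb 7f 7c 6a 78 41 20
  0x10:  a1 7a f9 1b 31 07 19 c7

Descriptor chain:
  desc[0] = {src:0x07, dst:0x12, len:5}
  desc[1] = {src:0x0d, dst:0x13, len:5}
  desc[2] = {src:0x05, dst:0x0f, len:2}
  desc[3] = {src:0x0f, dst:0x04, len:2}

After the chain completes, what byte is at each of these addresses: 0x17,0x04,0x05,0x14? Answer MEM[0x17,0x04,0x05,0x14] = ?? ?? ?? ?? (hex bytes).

  after D0: wrote 5B at 0x12 = 4cebeb7f7c
  after D1: wrote 5B at 0x13 = 784120a17a
  after D2: wrote 2B at 0x0f = 33bf
  after D3: wrote 2B at 0x04 = 33bf
query mem[0x17]=0x7a, mem[0x04]=0x33, mem[0x05]=0xbf, mem[0x14]=0x41

MEM[0x17,0x04,0x05,0x14] = 7a 33 bf 41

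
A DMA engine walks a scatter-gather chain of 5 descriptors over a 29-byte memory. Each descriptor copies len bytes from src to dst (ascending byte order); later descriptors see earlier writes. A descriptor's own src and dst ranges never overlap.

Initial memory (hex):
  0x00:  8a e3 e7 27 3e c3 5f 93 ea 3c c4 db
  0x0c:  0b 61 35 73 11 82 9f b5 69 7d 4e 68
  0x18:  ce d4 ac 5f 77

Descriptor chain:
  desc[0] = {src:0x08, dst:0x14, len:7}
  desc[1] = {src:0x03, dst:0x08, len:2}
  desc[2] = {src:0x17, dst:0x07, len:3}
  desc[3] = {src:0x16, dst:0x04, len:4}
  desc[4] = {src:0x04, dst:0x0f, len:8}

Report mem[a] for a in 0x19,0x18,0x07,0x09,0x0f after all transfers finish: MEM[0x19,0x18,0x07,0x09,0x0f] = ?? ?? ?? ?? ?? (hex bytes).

D0: mem[0x14..0x1a] <- [ea 3c c4 db 0b 61 35]
D1: mem[0x08..0x09] <- [27 3e]
D2: mem[0x07..0x09] <- [db 0b 61]
D3: mem[0x04..0x07] <- [c4 db 0b 61]
D4: mem[0x0f..0x16] <- [c4 db 0b 61 0b 61 c4 db]
query mem[0x19]=0x61, mem[0x18]=0x0b, mem[0x07]=0x61, mem[0x09]=0x61, mem[0x0f]=0xc4

MEM[0x19,0x18,0x07,0x09,0x0f] = 61 0b 61 61 c4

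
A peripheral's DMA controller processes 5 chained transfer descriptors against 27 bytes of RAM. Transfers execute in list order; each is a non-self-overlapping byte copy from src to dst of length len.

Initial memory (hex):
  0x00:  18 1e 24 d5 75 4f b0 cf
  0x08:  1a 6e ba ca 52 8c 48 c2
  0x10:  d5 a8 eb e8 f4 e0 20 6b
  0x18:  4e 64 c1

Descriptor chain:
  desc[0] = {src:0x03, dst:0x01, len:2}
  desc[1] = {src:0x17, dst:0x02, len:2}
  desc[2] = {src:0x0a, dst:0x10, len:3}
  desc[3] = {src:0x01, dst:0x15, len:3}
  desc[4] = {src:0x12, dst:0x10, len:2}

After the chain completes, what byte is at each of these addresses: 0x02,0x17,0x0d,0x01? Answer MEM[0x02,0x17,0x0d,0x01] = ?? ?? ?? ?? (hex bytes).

#0 dst[0x01+2] := {0xd5,0x75}
#1 dst[0x02+2] := {0x6b,0x4e}
#2 dst[0x10+3] := {0xba,0xca,0x52}
#3 dst[0x15+3] := {0xd5,0x6b,0x4e}
#4 dst[0x10+2] := {0x52,0xe8}
query mem[0x02]=0x6b, mem[0x17]=0x4e, mem[0x0d]=0x8c, mem[0x01]=0xd5

MEM[0x02,0x17,0x0d,0x01] = 6b 4e 8c d5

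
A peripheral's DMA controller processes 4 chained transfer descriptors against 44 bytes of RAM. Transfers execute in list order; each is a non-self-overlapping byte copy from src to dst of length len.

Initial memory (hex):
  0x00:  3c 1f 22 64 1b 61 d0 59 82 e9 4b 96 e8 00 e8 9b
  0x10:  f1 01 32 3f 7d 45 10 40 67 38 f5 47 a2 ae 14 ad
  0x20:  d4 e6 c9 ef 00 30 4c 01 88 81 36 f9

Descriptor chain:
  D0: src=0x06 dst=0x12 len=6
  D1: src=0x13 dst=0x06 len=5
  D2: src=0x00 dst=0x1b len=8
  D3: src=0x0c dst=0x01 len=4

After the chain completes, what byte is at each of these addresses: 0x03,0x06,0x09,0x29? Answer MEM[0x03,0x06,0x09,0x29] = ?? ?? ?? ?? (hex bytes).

MEM[0x03,0x06,0x09,0x29] = e8 59 4b 81

#0 dst[0x12+6] := {0xd0,0x59,0x82,0xe9,0x4b,0x96}
#1 dst[0x06+5] := {0x59,0x82,0xe9,0x4b,0x96}
#2 dst[0x1b+8] := {0x3c,0x1f,0x22,0x64,0x1b,0x61,0x59,0x82}
#3 dst[0x01+4] := {0xe8,0x00,0xe8,0x9b}
query mem[0x03]=0xe8, mem[0x06]=0x59, mem[0x09]=0x4b, mem[0x29]=0x81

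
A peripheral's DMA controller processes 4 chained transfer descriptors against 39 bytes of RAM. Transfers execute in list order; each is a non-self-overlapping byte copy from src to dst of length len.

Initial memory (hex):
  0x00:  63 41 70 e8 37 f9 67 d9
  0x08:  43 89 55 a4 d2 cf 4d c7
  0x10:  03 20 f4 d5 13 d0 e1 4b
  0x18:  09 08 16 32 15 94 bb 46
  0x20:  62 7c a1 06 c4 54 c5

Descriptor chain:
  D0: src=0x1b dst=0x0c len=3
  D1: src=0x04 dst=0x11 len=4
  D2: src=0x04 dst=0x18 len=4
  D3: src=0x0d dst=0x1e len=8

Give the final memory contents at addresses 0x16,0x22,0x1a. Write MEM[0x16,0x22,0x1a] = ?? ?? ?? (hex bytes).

[0] 0x1b->0x0c len=3 : 32 15 94
[1] 0x04->0x11 len=4 : 37 f9 67 d9
[2] 0x04->0x18 len=4 : 37 f9 67 d9
[3] 0x0d->0x1e len=8 : 15 94 c7 03 37 f9 67 d9
query mem[0x16]=0xe1, mem[0x22]=0x37, mem[0x1a]=0x67

MEM[0x16,0x22,0x1a] = e1 37 67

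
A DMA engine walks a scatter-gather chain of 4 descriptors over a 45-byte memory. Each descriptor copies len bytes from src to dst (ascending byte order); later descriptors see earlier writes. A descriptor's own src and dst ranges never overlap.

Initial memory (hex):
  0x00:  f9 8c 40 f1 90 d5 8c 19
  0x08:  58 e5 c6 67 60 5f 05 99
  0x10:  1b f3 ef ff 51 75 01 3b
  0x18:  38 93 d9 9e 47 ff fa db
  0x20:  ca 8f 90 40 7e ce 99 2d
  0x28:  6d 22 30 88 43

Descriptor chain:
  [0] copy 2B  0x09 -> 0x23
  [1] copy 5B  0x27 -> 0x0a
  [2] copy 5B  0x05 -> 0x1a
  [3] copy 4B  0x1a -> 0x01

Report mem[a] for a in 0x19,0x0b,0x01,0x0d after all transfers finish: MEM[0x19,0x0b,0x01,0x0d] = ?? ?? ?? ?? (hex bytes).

D0: mem[0x23..0x24] <- [e5 c6]
D1: mem[0x0a..0x0e] <- [2d 6d 22 30 88]
D2: mem[0x1a..0x1e] <- [d5 8c 19 58 e5]
D3: mem[0x01..0x04] <- [d5 8c 19 58]
query mem[0x19]=0x93, mem[0x0b]=0x6d, mem[0x01]=0xd5, mem[0x0d]=0x30

MEM[0x19,0x0b,0x01,0x0d] = 93 6d d5 30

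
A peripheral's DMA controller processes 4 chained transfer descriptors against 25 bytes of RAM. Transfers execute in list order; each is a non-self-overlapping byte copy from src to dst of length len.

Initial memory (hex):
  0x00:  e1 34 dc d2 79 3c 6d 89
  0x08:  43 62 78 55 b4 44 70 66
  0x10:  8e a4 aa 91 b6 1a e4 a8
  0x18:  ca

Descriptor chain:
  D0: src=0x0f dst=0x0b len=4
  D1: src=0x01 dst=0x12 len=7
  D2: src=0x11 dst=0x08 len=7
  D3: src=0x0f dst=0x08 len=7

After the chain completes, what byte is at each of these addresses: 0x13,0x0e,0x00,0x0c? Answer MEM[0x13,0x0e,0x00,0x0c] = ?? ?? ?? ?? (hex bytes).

#0 dst[0x0b+4] := {0x66,0x8e,0xa4,0xaa}
#1 dst[0x12+7] := {0x34,0xdc,0xd2,0x79,0x3c,0x6d,0x89}
#2 dst[0x08+7] := {0xa4,0x34,0xdc,0xd2,0x79,0x3c,0x6d}
#3 dst[0x08+7] := {0x66,0x8e,0xa4,0x34,0xdc,0xd2,0x79}
query mem[0x13]=0xdc, mem[0x0e]=0x79, mem[0x00]=0xe1, mem[0x0c]=0xdc

MEM[0x13,0x0e,0x00,0x0c] = dc 79 e1 dc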